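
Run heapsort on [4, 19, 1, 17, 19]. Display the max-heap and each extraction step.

Build heap: [19, 19, 1, 17, 4]
Extract 19: [19, 17, 1, 4, 19]
Extract 19: [17, 4, 1, 19, 19]
Extract 17: [4, 1, 17, 19, 19]
Extract 4: [1, 4, 17, 19, 19]


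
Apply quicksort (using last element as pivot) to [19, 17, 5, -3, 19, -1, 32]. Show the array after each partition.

Partition 1: pivot=32 at index 6 -> [19, 17, 5, -3, 19, -1, 32]
Partition 2: pivot=-1 at index 1 -> [-3, -1, 5, 19, 19, 17, 32]
Partition 3: pivot=17 at index 3 -> [-3, -1, 5, 17, 19, 19, 32]
Partition 4: pivot=19 at index 5 -> [-3, -1, 5, 17, 19, 19, 32]


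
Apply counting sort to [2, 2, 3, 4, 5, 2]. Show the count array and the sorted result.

Count array: [0, 0, 3, 1, 1, 1]
(count[i] = number of elements equal to i)
Cumulative count: [0, 0, 3, 4, 5, 6]
Sorted: [2, 2, 2, 3, 4, 5]


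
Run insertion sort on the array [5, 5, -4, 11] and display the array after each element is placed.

First element 5 is already 'sorted'
Insert 5: shifted 0 elements -> [5, 5, -4, 11]
Insert -4: shifted 2 elements -> [-4, 5, 5, 11]
Insert 11: shifted 0 elements -> [-4, 5, 5, 11]


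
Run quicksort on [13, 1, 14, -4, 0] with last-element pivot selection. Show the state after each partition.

Partition 1: pivot=0 at index 1 -> [-4, 0, 14, 13, 1]
Partition 2: pivot=1 at index 2 -> [-4, 0, 1, 13, 14]
Partition 3: pivot=14 at index 4 -> [-4, 0, 1, 13, 14]


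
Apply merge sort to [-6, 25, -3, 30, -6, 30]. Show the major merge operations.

Divide and conquer:
  Merge [25] + [-3] -> [-3, 25]
  Merge [-6] + [-3, 25] -> [-6, -3, 25]
  Merge [-6] + [30] -> [-6, 30]
  Merge [30] + [-6, 30] -> [-6, 30, 30]
  Merge [-6, -3, 25] + [-6, 30, 30] -> [-6, -6, -3, 25, 30, 30]


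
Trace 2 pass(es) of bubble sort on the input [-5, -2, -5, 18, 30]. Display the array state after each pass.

After pass 1: [-5, -5, -2, 18, 30] (1 swaps)
After pass 2: [-5, -5, -2, 18, 30] (0 swaps)
Total swaps: 1


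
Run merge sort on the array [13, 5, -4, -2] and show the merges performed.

Divide and conquer:
  Merge [13] + [5] -> [5, 13]
  Merge [-4] + [-2] -> [-4, -2]
  Merge [5, 13] + [-4, -2] -> [-4, -2, 5, 13]


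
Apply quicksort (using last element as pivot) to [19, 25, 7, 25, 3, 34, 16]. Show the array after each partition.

Partition 1: pivot=16 at index 2 -> [7, 3, 16, 25, 25, 34, 19]
Partition 2: pivot=3 at index 0 -> [3, 7, 16, 25, 25, 34, 19]
Partition 3: pivot=19 at index 3 -> [3, 7, 16, 19, 25, 34, 25]
Partition 4: pivot=25 at index 5 -> [3, 7, 16, 19, 25, 25, 34]


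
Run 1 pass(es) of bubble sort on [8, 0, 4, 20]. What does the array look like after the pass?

After pass 1: [0, 4, 8, 20] (2 swaps)
Total swaps: 2


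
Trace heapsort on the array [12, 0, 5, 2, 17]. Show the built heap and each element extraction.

Build heap: [17, 12, 5, 2, 0]
Extract 17: [12, 2, 5, 0, 17]
Extract 12: [5, 2, 0, 12, 17]
Extract 5: [2, 0, 5, 12, 17]
Extract 2: [0, 2, 5, 12, 17]


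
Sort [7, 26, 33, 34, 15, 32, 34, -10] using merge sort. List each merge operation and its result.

Divide and conquer:
  Merge [7] + [26] -> [7, 26]
  Merge [33] + [34] -> [33, 34]
  Merge [7, 26] + [33, 34] -> [7, 26, 33, 34]
  Merge [15] + [32] -> [15, 32]
  Merge [34] + [-10] -> [-10, 34]
  Merge [15, 32] + [-10, 34] -> [-10, 15, 32, 34]
  Merge [7, 26, 33, 34] + [-10, 15, 32, 34] -> [-10, 7, 15, 26, 32, 33, 34, 34]


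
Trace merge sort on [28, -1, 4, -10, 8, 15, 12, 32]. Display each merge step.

Divide and conquer:
  Merge [28] + [-1] -> [-1, 28]
  Merge [4] + [-10] -> [-10, 4]
  Merge [-1, 28] + [-10, 4] -> [-10, -1, 4, 28]
  Merge [8] + [15] -> [8, 15]
  Merge [12] + [32] -> [12, 32]
  Merge [8, 15] + [12, 32] -> [8, 12, 15, 32]
  Merge [-10, -1, 4, 28] + [8, 12, 15, 32] -> [-10, -1, 4, 8, 12, 15, 28, 32]


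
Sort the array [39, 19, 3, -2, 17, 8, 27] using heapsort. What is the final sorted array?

Build heap: [39, 19, 27, -2, 17, 8, 3]
Extract 39: [27, 19, 8, -2, 17, 3, 39]
Extract 27: [19, 17, 8, -2, 3, 27, 39]
Extract 19: [17, 3, 8, -2, 19, 27, 39]
Extract 17: [8, 3, -2, 17, 19, 27, 39]
Extract 8: [3, -2, 8, 17, 19, 27, 39]
Extract 3: [-2, 3, 8, 17, 19, 27, 39]


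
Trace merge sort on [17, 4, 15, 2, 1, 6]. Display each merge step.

Divide and conquer:
  Merge [4] + [15] -> [4, 15]
  Merge [17] + [4, 15] -> [4, 15, 17]
  Merge [1] + [6] -> [1, 6]
  Merge [2] + [1, 6] -> [1, 2, 6]
  Merge [4, 15, 17] + [1, 2, 6] -> [1, 2, 4, 6, 15, 17]


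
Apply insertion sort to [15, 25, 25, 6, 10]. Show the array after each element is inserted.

First element 15 is already 'sorted'
Insert 25: shifted 0 elements -> [15, 25, 25, 6, 10]
Insert 25: shifted 0 elements -> [15, 25, 25, 6, 10]
Insert 6: shifted 3 elements -> [6, 15, 25, 25, 10]
Insert 10: shifted 3 elements -> [6, 10, 15, 25, 25]


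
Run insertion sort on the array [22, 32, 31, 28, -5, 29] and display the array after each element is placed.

First element 22 is already 'sorted'
Insert 32: shifted 0 elements -> [22, 32, 31, 28, -5, 29]
Insert 31: shifted 1 elements -> [22, 31, 32, 28, -5, 29]
Insert 28: shifted 2 elements -> [22, 28, 31, 32, -5, 29]
Insert -5: shifted 4 elements -> [-5, 22, 28, 31, 32, 29]
Insert 29: shifted 2 elements -> [-5, 22, 28, 29, 31, 32]


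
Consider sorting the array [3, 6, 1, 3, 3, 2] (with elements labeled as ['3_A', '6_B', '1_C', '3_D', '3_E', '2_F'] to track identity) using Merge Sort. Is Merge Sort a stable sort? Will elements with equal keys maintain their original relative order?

Trace Merge Sort on the labeled array (the key is the number; the letter only tracks identity):
  Merge [6_B] + [1_C] -> [1_C, 6_B]
  Merge [3_A] + [1_C, 6_B] -> [1_C, 3_A, 6_B]
  Merge [3_E] + [2_F] -> [2_F, 3_E]
  Merge [3_D] + [2_F, 3_E] -> [2_F, 3_D, 3_E]
  Merge [1_C, 3_A, 6_B] + [2_F, 3_D, 3_E] -> [1_C, 2_F, 3_A, 3_D, 3_E, 6_B]
Final order: [1_C, 2_F, 3_A, 3_D, 3_E, 6_B]
Equal keys:
  value 3: originally 3_A, 3_D, 3_E; after sorting 3_A, 3_D, 3_E -> order preserved
All equal keys kept their original relative order. Merge Sort is stable: when the heads of the two halves are equal the merge takes from the left half first.
Answer: Stable


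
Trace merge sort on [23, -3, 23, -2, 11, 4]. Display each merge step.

Divide and conquer:
  Merge [-3] + [23] -> [-3, 23]
  Merge [23] + [-3, 23] -> [-3, 23, 23]
  Merge [11] + [4] -> [4, 11]
  Merge [-2] + [4, 11] -> [-2, 4, 11]
  Merge [-3, 23, 23] + [-2, 4, 11] -> [-3, -2, 4, 11, 23, 23]


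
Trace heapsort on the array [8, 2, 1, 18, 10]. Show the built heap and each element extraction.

Build heap: [18, 10, 1, 2, 8]
Extract 18: [10, 8, 1, 2, 18]
Extract 10: [8, 2, 1, 10, 18]
Extract 8: [2, 1, 8, 10, 18]
Extract 2: [1, 2, 8, 10, 18]


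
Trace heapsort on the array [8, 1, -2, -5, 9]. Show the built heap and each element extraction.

Build heap: [9, 8, -2, -5, 1]
Extract 9: [8, 1, -2, -5, 9]
Extract 8: [1, -5, -2, 8, 9]
Extract 1: [-2, -5, 1, 8, 9]
Extract -2: [-5, -2, 1, 8, 9]


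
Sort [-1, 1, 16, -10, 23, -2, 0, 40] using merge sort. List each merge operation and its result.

Divide and conquer:
  Merge [-1] + [1] -> [-1, 1]
  Merge [16] + [-10] -> [-10, 16]
  Merge [-1, 1] + [-10, 16] -> [-10, -1, 1, 16]
  Merge [23] + [-2] -> [-2, 23]
  Merge [0] + [40] -> [0, 40]
  Merge [-2, 23] + [0, 40] -> [-2, 0, 23, 40]
  Merge [-10, -1, 1, 16] + [-2, 0, 23, 40] -> [-10, -2, -1, 0, 1, 16, 23, 40]


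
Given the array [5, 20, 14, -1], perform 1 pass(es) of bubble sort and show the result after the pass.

After pass 1: [5, 14, -1, 20] (2 swaps)
Total swaps: 2


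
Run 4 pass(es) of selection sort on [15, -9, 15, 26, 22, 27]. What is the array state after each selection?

Pass 1: Select minimum -9 at index 1, swap -> [-9, 15, 15, 26, 22, 27]
Pass 2: Select minimum 15 at index 1, swap -> [-9, 15, 15, 26, 22, 27]
Pass 3: Select minimum 15 at index 2, swap -> [-9, 15, 15, 26, 22, 27]
Pass 4: Select minimum 22 at index 4, swap -> [-9, 15, 15, 22, 26, 27]


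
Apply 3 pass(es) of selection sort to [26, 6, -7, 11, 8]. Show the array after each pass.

Pass 1: Select minimum -7 at index 2, swap -> [-7, 6, 26, 11, 8]
Pass 2: Select minimum 6 at index 1, swap -> [-7, 6, 26, 11, 8]
Pass 3: Select minimum 8 at index 4, swap -> [-7, 6, 8, 11, 26]


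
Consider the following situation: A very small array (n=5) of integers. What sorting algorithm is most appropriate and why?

Best choice: Insertion sort
Reason: For tiny inputs the O(n^2) overhead is negligible and insertion sort has minimal constant factors


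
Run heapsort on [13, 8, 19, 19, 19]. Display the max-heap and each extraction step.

Build heap: [19, 19, 19, 8, 13]
Extract 19: [19, 13, 19, 8, 19]
Extract 19: [19, 13, 8, 19, 19]
Extract 19: [13, 8, 19, 19, 19]
Extract 13: [8, 13, 19, 19, 19]


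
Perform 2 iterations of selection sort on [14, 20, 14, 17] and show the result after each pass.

Pass 1: Select minimum 14 at index 0, swap -> [14, 20, 14, 17]
Pass 2: Select minimum 14 at index 2, swap -> [14, 14, 20, 17]


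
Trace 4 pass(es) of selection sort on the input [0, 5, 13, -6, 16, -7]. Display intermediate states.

Pass 1: Select minimum -7 at index 5, swap -> [-7, 5, 13, -6, 16, 0]
Pass 2: Select minimum -6 at index 3, swap -> [-7, -6, 13, 5, 16, 0]
Pass 3: Select minimum 0 at index 5, swap -> [-7, -6, 0, 5, 16, 13]
Pass 4: Select minimum 5 at index 3, swap -> [-7, -6, 0, 5, 16, 13]


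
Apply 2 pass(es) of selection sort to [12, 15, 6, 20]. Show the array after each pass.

Pass 1: Select minimum 6 at index 2, swap -> [6, 15, 12, 20]
Pass 2: Select minimum 12 at index 2, swap -> [6, 12, 15, 20]


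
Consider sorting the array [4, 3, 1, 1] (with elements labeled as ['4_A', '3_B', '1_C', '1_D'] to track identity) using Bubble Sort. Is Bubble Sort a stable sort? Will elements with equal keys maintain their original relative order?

Trace Bubble Sort on the labeled array (the key is the number; the letter only tracks identity):
  After pass 1: [3_B, 1_C, 1_D, 4_A]
  After pass 2: [1_C, 1_D, 3_B, 4_A]
  After pass 3: [1_C, 1_D, 3_B, 4_A] (no swaps, done)
Final order: [1_C, 1_D, 3_B, 4_A]
Equal keys:
  value 1: originally 1_C, 1_D; after sorting 1_C, 1_D -> order preserved
All equal keys kept their original relative order. Bubble Sort is stable: it only swaps adjacent elements when the left one is strictly greater, so equal keys never move past each other.
Answer: Stable


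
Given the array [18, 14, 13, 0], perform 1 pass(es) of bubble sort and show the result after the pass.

After pass 1: [14, 13, 0, 18] (3 swaps)
Total swaps: 3


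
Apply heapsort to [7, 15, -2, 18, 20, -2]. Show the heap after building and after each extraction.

Build heap: [20, 18, -2, 7, 15, -2]
Extract 20: [18, 15, -2, 7, -2, 20]
Extract 18: [15, 7, -2, -2, 18, 20]
Extract 15: [7, -2, -2, 15, 18, 20]
Extract 7: [-2, -2, 7, 15, 18, 20]
Extract -2: [-2, -2, 7, 15, 18, 20]


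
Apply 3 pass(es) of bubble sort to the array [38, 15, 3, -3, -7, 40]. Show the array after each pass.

After pass 1: [15, 3, -3, -7, 38, 40] (4 swaps)
After pass 2: [3, -3, -7, 15, 38, 40] (3 swaps)
After pass 3: [-3, -7, 3, 15, 38, 40] (2 swaps)
Total swaps: 9


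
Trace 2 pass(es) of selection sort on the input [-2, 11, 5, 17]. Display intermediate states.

Pass 1: Select minimum -2 at index 0, swap -> [-2, 11, 5, 17]
Pass 2: Select minimum 5 at index 2, swap -> [-2, 5, 11, 17]


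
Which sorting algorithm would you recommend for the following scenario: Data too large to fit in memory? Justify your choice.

Best choice: External merge sort
Reason: Minimizes disk I/O by sequential reads/writes


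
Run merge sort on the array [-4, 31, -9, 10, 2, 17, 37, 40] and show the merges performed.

Divide and conquer:
  Merge [-4] + [31] -> [-4, 31]
  Merge [-9] + [10] -> [-9, 10]
  Merge [-4, 31] + [-9, 10] -> [-9, -4, 10, 31]
  Merge [2] + [17] -> [2, 17]
  Merge [37] + [40] -> [37, 40]
  Merge [2, 17] + [37, 40] -> [2, 17, 37, 40]
  Merge [-9, -4, 10, 31] + [2, 17, 37, 40] -> [-9, -4, 2, 10, 17, 31, 37, 40]


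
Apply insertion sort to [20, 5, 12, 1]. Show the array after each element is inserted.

First element 20 is already 'sorted'
Insert 5: shifted 1 elements -> [5, 20, 12, 1]
Insert 12: shifted 1 elements -> [5, 12, 20, 1]
Insert 1: shifted 3 elements -> [1, 5, 12, 20]


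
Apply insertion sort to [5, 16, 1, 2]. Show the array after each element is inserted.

First element 5 is already 'sorted'
Insert 16: shifted 0 elements -> [5, 16, 1, 2]
Insert 1: shifted 2 elements -> [1, 5, 16, 2]
Insert 2: shifted 2 elements -> [1, 2, 5, 16]


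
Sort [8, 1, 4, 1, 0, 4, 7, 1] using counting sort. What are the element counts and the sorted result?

Count array: [1, 3, 0, 0, 2, 0, 0, 1, 1]
(count[i] = number of elements equal to i)
Cumulative count: [1, 4, 4, 4, 6, 6, 6, 7, 8]
Sorted: [0, 1, 1, 1, 4, 4, 7, 8]


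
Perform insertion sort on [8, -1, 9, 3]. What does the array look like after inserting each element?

First element 8 is already 'sorted'
Insert -1: shifted 1 elements -> [-1, 8, 9, 3]
Insert 9: shifted 0 elements -> [-1, 8, 9, 3]
Insert 3: shifted 2 elements -> [-1, 3, 8, 9]


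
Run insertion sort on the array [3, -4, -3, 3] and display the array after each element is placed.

First element 3 is already 'sorted'
Insert -4: shifted 1 elements -> [-4, 3, -3, 3]
Insert -3: shifted 1 elements -> [-4, -3, 3, 3]
Insert 3: shifted 0 elements -> [-4, -3, 3, 3]


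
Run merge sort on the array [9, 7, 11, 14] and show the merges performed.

Divide and conquer:
  Merge [9] + [7] -> [7, 9]
  Merge [11] + [14] -> [11, 14]
  Merge [7, 9] + [11, 14] -> [7, 9, 11, 14]


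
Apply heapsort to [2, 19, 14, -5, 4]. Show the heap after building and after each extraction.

Build heap: [19, 4, 14, -5, 2]
Extract 19: [14, 4, 2, -5, 19]
Extract 14: [4, -5, 2, 14, 19]
Extract 4: [2, -5, 4, 14, 19]
Extract 2: [-5, 2, 4, 14, 19]


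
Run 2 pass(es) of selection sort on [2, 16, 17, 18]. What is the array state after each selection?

Pass 1: Select minimum 2 at index 0, swap -> [2, 16, 17, 18]
Pass 2: Select minimum 16 at index 1, swap -> [2, 16, 17, 18]


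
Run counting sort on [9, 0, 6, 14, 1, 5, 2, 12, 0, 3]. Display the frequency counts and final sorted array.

Count array: [2, 1, 1, 1, 0, 1, 1, 0, 0, 1, 0, 0, 1, 0, 1]
(count[i] = number of elements equal to i)
Cumulative count: [2, 3, 4, 5, 5, 6, 7, 7, 7, 8, 8, 8, 9, 9, 10]
Sorted: [0, 0, 1, 2, 3, 5, 6, 9, 12, 14]


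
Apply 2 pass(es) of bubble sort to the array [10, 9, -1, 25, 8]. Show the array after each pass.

After pass 1: [9, -1, 10, 8, 25] (3 swaps)
After pass 2: [-1, 9, 8, 10, 25] (2 swaps)
Total swaps: 5


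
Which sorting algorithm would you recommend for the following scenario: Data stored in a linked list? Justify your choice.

Best choice: Merge sort
Reason: Merge sort doesn't require random access; can be done in O(1) extra space for linked lists


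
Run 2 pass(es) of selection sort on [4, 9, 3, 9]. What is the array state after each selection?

Pass 1: Select minimum 3 at index 2, swap -> [3, 9, 4, 9]
Pass 2: Select minimum 4 at index 2, swap -> [3, 4, 9, 9]


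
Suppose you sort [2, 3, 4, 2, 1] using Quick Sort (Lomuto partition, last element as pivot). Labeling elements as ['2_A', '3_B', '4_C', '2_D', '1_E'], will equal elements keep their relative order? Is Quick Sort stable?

Trace Quick Sort on the labeled array (the key is the number; the letter only tracks identity):
  Partition indices 0..4 around pivot 1_E -> [1_E, 3_B, 4_C, 2_D, 2_A]
  Partition indices 1..4 around pivot 2_A -> [1_E, 2_D, 2_A, 3_B, 4_C]
  Partition indices 3..4 around pivot 4_C -> [1_E, 2_D, 2_A, 3_B, 4_C]
Final order: [1_E, 2_D, 2_A, 3_B, 4_C]
Equal keys:
  value 2: originally 2_A, 2_D; after sorting 2_D, 2_A -> order changed
Equal keys were reordered, so Quick Sort is not stable: partition swaps elements across long distances and can reorder equal keys. (One such input is enough; an unstable sort may happen to preserve order on other inputs, but it gives no guarantee.)
Answer: Not stable


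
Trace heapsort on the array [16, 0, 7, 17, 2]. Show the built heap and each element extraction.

Build heap: [17, 16, 7, 0, 2]
Extract 17: [16, 2, 7, 0, 17]
Extract 16: [7, 2, 0, 16, 17]
Extract 7: [2, 0, 7, 16, 17]
Extract 2: [0, 2, 7, 16, 17]


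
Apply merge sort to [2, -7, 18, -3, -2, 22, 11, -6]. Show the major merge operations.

Divide and conquer:
  Merge [2] + [-7] -> [-7, 2]
  Merge [18] + [-3] -> [-3, 18]
  Merge [-7, 2] + [-3, 18] -> [-7, -3, 2, 18]
  Merge [-2] + [22] -> [-2, 22]
  Merge [11] + [-6] -> [-6, 11]
  Merge [-2, 22] + [-6, 11] -> [-6, -2, 11, 22]
  Merge [-7, -3, 2, 18] + [-6, -2, 11, 22] -> [-7, -6, -3, -2, 2, 11, 18, 22]


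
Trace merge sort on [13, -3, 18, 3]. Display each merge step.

Divide and conquer:
  Merge [13] + [-3] -> [-3, 13]
  Merge [18] + [3] -> [3, 18]
  Merge [-3, 13] + [3, 18] -> [-3, 3, 13, 18]


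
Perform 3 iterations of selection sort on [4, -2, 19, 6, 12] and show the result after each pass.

Pass 1: Select minimum -2 at index 1, swap -> [-2, 4, 19, 6, 12]
Pass 2: Select minimum 4 at index 1, swap -> [-2, 4, 19, 6, 12]
Pass 3: Select minimum 6 at index 3, swap -> [-2, 4, 6, 19, 12]


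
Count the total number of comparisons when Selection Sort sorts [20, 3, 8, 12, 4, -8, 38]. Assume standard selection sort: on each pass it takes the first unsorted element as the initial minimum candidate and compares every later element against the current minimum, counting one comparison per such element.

Pass 1: scan indices 1..6 for the minimum = 6 comparison(s); min is -8, place at index 0 -> [-8, 3, 8, 12, 4, 20, 38]
Pass 2: scan indices 2..6 for the minimum = 5 comparison(s); min is 3, place at index 1 -> [-8, 3, 8, 12, 4, 20, 38]
Pass 3: scan indices 3..6 for the minimum = 4 comparison(s); min is 4, place at index 2 -> [-8, 3, 4, 12, 8, 20, 38]
Pass 4: scan indices 4..6 for the minimum = 3 comparison(s); min is 8, place at index 3 -> [-8, 3, 4, 8, 12, 20, 38]
Pass 5: scan indices 5..6 for the minimum = 2 comparison(s); min is 12, place at index 4 -> [-8, 3, 4, 8, 12, 20, 38]
Pass 6: scan indices 6..6 for the minimum = 1 comparison(s); min is 20, place at index 5 -> [-8, 3, 4, 8, 12, 20, 38]
Selection sort always scans the whole unsorted suffix, so the count is (n-1) + (n-2) + ... + 1 = n(n-1)/2 = 7*6/2 = 21 regardless of the input order.
Total comparisons: 6 + 5 + 4 + 3 + 2 + 1 = 21


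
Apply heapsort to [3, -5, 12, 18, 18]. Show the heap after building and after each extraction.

Build heap: [18, 18, 12, -5, 3]
Extract 18: [18, 3, 12, -5, 18]
Extract 18: [12, 3, -5, 18, 18]
Extract 12: [3, -5, 12, 18, 18]
Extract 3: [-5, 3, 12, 18, 18]


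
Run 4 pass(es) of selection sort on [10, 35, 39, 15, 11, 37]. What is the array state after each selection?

Pass 1: Select minimum 10 at index 0, swap -> [10, 35, 39, 15, 11, 37]
Pass 2: Select minimum 11 at index 4, swap -> [10, 11, 39, 15, 35, 37]
Pass 3: Select minimum 15 at index 3, swap -> [10, 11, 15, 39, 35, 37]
Pass 4: Select minimum 35 at index 4, swap -> [10, 11, 15, 35, 39, 37]


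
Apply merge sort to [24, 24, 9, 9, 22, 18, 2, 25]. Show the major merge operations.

Divide and conquer:
  Merge [24] + [24] -> [24, 24]
  Merge [9] + [9] -> [9, 9]
  Merge [24, 24] + [9, 9] -> [9, 9, 24, 24]
  Merge [22] + [18] -> [18, 22]
  Merge [2] + [25] -> [2, 25]
  Merge [18, 22] + [2, 25] -> [2, 18, 22, 25]
  Merge [9, 9, 24, 24] + [2, 18, 22, 25] -> [2, 9, 9, 18, 22, 24, 24, 25]


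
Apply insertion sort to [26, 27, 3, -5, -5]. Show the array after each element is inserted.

First element 26 is already 'sorted'
Insert 27: shifted 0 elements -> [26, 27, 3, -5, -5]
Insert 3: shifted 2 elements -> [3, 26, 27, -5, -5]
Insert -5: shifted 3 elements -> [-5, 3, 26, 27, -5]
Insert -5: shifted 3 elements -> [-5, -5, 3, 26, 27]


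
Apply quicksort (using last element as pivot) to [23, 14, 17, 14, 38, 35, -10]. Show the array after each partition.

Partition 1: pivot=-10 at index 0 -> [-10, 14, 17, 14, 38, 35, 23]
Partition 2: pivot=23 at index 4 -> [-10, 14, 17, 14, 23, 35, 38]
Partition 3: pivot=14 at index 2 -> [-10, 14, 14, 17, 23, 35, 38]
Partition 4: pivot=38 at index 6 -> [-10, 14, 14, 17, 23, 35, 38]


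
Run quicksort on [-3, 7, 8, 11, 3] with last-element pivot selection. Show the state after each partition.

Partition 1: pivot=3 at index 1 -> [-3, 3, 8, 11, 7]
Partition 2: pivot=7 at index 2 -> [-3, 3, 7, 11, 8]
Partition 3: pivot=8 at index 3 -> [-3, 3, 7, 8, 11]


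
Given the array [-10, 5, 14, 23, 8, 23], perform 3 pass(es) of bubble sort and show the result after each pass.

After pass 1: [-10, 5, 14, 8, 23, 23] (1 swaps)
After pass 2: [-10, 5, 8, 14, 23, 23] (1 swaps)
After pass 3: [-10, 5, 8, 14, 23, 23] (0 swaps)
Total swaps: 2


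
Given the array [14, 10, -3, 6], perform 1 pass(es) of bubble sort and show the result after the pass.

After pass 1: [10, -3, 6, 14] (3 swaps)
Total swaps: 3


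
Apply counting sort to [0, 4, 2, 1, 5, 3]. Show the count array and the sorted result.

Count array: [1, 1, 1, 1, 1, 1]
(count[i] = number of elements equal to i)
Cumulative count: [1, 2, 3, 4, 5, 6]
Sorted: [0, 1, 2, 3, 4, 5]


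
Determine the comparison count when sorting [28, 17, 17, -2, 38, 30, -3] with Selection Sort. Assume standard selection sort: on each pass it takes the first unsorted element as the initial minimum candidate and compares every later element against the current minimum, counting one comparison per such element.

Pass 1: scan indices 1..6 for the minimum = 6 comparison(s); min is -3, place at index 0 -> [-3, 17, 17, -2, 38, 30, 28]
Pass 2: scan indices 2..6 for the minimum = 5 comparison(s); min is -2, place at index 1 -> [-3, -2, 17, 17, 38, 30, 28]
Pass 3: scan indices 3..6 for the minimum = 4 comparison(s); min is 17, place at index 2 -> [-3, -2, 17, 17, 38, 30, 28]
Pass 4: scan indices 4..6 for the minimum = 3 comparison(s); min is 17, place at index 3 -> [-3, -2, 17, 17, 38, 30, 28]
Pass 5: scan indices 5..6 for the minimum = 2 comparison(s); min is 28, place at index 4 -> [-3, -2, 17, 17, 28, 30, 38]
Pass 6: scan indices 6..6 for the minimum = 1 comparison(s); min is 30, place at index 5 -> [-3, -2, 17, 17, 28, 30, 38]
Selection sort always scans the whole unsorted suffix, so the count is (n-1) + (n-2) + ... + 1 = n(n-1)/2 = 7*6/2 = 21 regardless of the input order.
Total comparisons: 6 + 5 + 4 + 3 + 2 + 1 = 21


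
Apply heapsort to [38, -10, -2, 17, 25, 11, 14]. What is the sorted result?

Build heap: [38, 25, 14, 17, -10, 11, -2]
Extract 38: [25, 17, 14, -2, -10, 11, 38]
Extract 25: [17, 11, 14, -2, -10, 25, 38]
Extract 17: [14, 11, -10, -2, 17, 25, 38]
Extract 14: [11, -2, -10, 14, 17, 25, 38]
Extract 11: [-2, -10, 11, 14, 17, 25, 38]
Extract -2: [-10, -2, 11, 14, 17, 25, 38]


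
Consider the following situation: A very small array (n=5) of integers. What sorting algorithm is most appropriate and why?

Best choice: Insertion sort
Reason: For tiny inputs the O(n^2) overhead is negligible and insertion sort has minimal constant factors


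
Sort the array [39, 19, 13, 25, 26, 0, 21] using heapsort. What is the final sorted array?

Build heap: [39, 26, 21, 25, 19, 0, 13]
Extract 39: [26, 25, 21, 13, 19, 0, 39]
Extract 26: [25, 19, 21, 13, 0, 26, 39]
Extract 25: [21, 19, 0, 13, 25, 26, 39]
Extract 21: [19, 13, 0, 21, 25, 26, 39]
Extract 19: [13, 0, 19, 21, 25, 26, 39]
Extract 13: [0, 13, 19, 21, 25, 26, 39]


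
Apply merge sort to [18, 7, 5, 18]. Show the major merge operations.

Divide and conquer:
  Merge [18] + [7] -> [7, 18]
  Merge [5] + [18] -> [5, 18]
  Merge [7, 18] + [5, 18] -> [5, 7, 18, 18]


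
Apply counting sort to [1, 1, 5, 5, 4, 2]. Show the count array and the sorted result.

Count array: [0, 2, 1, 0, 1, 2]
(count[i] = number of elements equal to i)
Cumulative count: [0, 2, 3, 3, 4, 6]
Sorted: [1, 1, 2, 4, 5, 5]


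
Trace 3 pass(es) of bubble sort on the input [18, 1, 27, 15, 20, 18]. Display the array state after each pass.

After pass 1: [1, 18, 15, 20, 18, 27] (4 swaps)
After pass 2: [1, 15, 18, 18, 20, 27] (2 swaps)
After pass 3: [1, 15, 18, 18, 20, 27] (0 swaps)
Total swaps: 6


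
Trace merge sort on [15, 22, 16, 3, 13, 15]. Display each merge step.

Divide and conquer:
  Merge [22] + [16] -> [16, 22]
  Merge [15] + [16, 22] -> [15, 16, 22]
  Merge [13] + [15] -> [13, 15]
  Merge [3] + [13, 15] -> [3, 13, 15]
  Merge [15, 16, 22] + [3, 13, 15] -> [3, 13, 15, 15, 16, 22]


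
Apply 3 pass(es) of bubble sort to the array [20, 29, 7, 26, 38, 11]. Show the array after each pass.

After pass 1: [20, 7, 26, 29, 11, 38] (3 swaps)
After pass 2: [7, 20, 26, 11, 29, 38] (2 swaps)
After pass 3: [7, 20, 11, 26, 29, 38] (1 swaps)
Total swaps: 6


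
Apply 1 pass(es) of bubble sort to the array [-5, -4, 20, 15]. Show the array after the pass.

After pass 1: [-5, -4, 15, 20] (1 swaps)
Total swaps: 1


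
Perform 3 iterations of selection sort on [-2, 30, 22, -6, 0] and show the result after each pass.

Pass 1: Select minimum -6 at index 3, swap -> [-6, 30, 22, -2, 0]
Pass 2: Select minimum -2 at index 3, swap -> [-6, -2, 22, 30, 0]
Pass 3: Select minimum 0 at index 4, swap -> [-6, -2, 0, 30, 22]


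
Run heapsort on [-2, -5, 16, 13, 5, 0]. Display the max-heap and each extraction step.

Build heap: [16, 13, 0, -5, 5, -2]
Extract 16: [13, 5, 0, -5, -2, 16]
Extract 13: [5, -2, 0, -5, 13, 16]
Extract 5: [0, -2, -5, 5, 13, 16]
Extract 0: [-2, -5, 0, 5, 13, 16]
Extract -2: [-5, -2, 0, 5, 13, 16]


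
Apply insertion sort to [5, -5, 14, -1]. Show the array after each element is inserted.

First element 5 is already 'sorted'
Insert -5: shifted 1 elements -> [-5, 5, 14, -1]
Insert 14: shifted 0 elements -> [-5, 5, 14, -1]
Insert -1: shifted 2 elements -> [-5, -1, 5, 14]


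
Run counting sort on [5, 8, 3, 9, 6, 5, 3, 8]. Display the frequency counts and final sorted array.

Count array: [0, 0, 0, 2, 0, 2, 1, 0, 2, 1]
(count[i] = number of elements equal to i)
Cumulative count: [0, 0, 0, 2, 2, 4, 5, 5, 7, 8]
Sorted: [3, 3, 5, 5, 6, 8, 8, 9]


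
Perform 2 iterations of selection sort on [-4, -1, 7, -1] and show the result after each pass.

Pass 1: Select minimum -4 at index 0, swap -> [-4, -1, 7, -1]
Pass 2: Select minimum -1 at index 1, swap -> [-4, -1, 7, -1]


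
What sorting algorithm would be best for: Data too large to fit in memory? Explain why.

Best choice: External merge sort
Reason: Minimizes disk I/O by sequential reads/writes


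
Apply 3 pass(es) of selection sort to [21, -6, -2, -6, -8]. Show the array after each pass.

Pass 1: Select minimum -8 at index 4, swap -> [-8, -6, -2, -6, 21]
Pass 2: Select minimum -6 at index 1, swap -> [-8, -6, -2, -6, 21]
Pass 3: Select minimum -6 at index 3, swap -> [-8, -6, -6, -2, 21]


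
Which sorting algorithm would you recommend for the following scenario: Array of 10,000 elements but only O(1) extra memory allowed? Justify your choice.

Best choice: Heapsort
Reason: Heapsort rearranges the array in place using O(1) auxiliary space and still guarantees O(n log n) time; quicksort partitions in place but needs Theta(log n) stack space for recursion (O(n) in the worst case), and mergesort requires O(n) auxiliary space


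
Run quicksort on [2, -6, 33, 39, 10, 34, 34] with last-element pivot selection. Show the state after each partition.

Partition 1: pivot=34 at index 5 -> [2, -6, 33, 10, 34, 34, 39]
Partition 2: pivot=34 at index 4 -> [2, -6, 33, 10, 34, 34, 39]
Partition 3: pivot=10 at index 2 -> [2, -6, 10, 33, 34, 34, 39]
Partition 4: pivot=-6 at index 0 -> [-6, 2, 10, 33, 34, 34, 39]


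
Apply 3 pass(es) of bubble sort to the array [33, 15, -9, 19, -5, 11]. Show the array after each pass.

After pass 1: [15, -9, 19, -5, 11, 33] (5 swaps)
After pass 2: [-9, 15, -5, 11, 19, 33] (3 swaps)
After pass 3: [-9, -5, 11, 15, 19, 33] (2 swaps)
Total swaps: 10


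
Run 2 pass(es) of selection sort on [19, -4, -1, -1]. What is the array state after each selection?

Pass 1: Select minimum -4 at index 1, swap -> [-4, 19, -1, -1]
Pass 2: Select minimum -1 at index 2, swap -> [-4, -1, 19, -1]


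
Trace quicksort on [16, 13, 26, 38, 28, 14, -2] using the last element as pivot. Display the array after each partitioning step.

Partition 1: pivot=-2 at index 0 -> [-2, 13, 26, 38, 28, 14, 16]
Partition 2: pivot=16 at index 3 -> [-2, 13, 14, 16, 28, 26, 38]
Partition 3: pivot=14 at index 2 -> [-2, 13, 14, 16, 28, 26, 38]
Partition 4: pivot=38 at index 6 -> [-2, 13, 14, 16, 28, 26, 38]
Partition 5: pivot=26 at index 4 -> [-2, 13, 14, 16, 26, 28, 38]


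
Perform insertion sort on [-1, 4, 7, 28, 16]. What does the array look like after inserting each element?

First element -1 is already 'sorted'
Insert 4: shifted 0 elements -> [-1, 4, 7, 28, 16]
Insert 7: shifted 0 elements -> [-1, 4, 7, 28, 16]
Insert 28: shifted 0 elements -> [-1, 4, 7, 28, 16]
Insert 16: shifted 1 elements -> [-1, 4, 7, 16, 28]


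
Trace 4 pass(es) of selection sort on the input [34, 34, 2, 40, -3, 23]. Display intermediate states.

Pass 1: Select minimum -3 at index 4, swap -> [-3, 34, 2, 40, 34, 23]
Pass 2: Select minimum 2 at index 2, swap -> [-3, 2, 34, 40, 34, 23]
Pass 3: Select minimum 23 at index 5, swap -> [-3, 2, 23, 40, 34, 34]
Pass 4: Select minimum 34 at index 4, swap -> [-3, 2, 23, 34, 40, 34]


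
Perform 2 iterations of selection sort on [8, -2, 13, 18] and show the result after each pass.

Pass 1: Select minimum -2 at index 1, swap -> [-2, 8, 13, 18]
Pass 2: Select minimum 8 at index 1, swap -> [-2, 8, 13, 18]


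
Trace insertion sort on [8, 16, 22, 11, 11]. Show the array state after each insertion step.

First element 8 is already 'sorted'
Insert 16: shifted 0 elements -> [8, 16, 22, 11, 11]
Insert 22: shifted 0 elements -> [8, 16, 22, 11, 11]
Insert 11: shifted 2 elements -> [8, 11, 16, 22, 11]
Insert 11: shifted 2 elements -> [8, 11, 11, 16, 22]


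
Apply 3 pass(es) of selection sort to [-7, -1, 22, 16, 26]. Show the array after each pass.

Pass 1: Select minimum -7 at index 0, swap -> [-7, -1, 22, 16, 26]
Pass 2: Select minimum -1 at index 1, swap -> [-7, -1, 22, 16, 26]
Pass 3: Select minimum 16 at index 3, swap -> [-7, -1, 16, 22, 26]


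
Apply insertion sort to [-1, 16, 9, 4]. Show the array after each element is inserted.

First element -1 is already 'sorted'
Insert 16: shifted 0 elements -> [-1, 16, 9, 4]
Insert 9: shifted 1 elements -> [-1, 9, 16, 4]
Insert 4: shifted 2 elements -> [-1, 4, 9, 16]


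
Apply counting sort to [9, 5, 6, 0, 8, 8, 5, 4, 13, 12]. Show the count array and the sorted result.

Count array: [1, 0, 0, 0, 1, 2, 1, 0, 2, 1, 0, 0, 1, 1]
(count[i] = number of elements equal to i)
Cumulative count: [1, 1, 1, 1, 2, 4, 5, 5, 7, 8, 8, 8, 9, 10]
Sorted: [0, 4, 5, 5, 6, 8, 8, 9, 12, 13]


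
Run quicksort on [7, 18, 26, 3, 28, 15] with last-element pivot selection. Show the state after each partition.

Partition 1: pivot=15 at index 2 -> [7, 3, 15, 18, 28, 26]
Partition 2: pivot=3 at index 0 -> [3, 7, 15, 18, 28, 26]
Partition 3: pivot=26 at index 4 -> [3, 7, 15, 18, 26, 28]


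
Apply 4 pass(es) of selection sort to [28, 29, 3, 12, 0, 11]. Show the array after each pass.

Pass 1: Select minimum 0 at index 4, swap -> [0, 29, 3, 12, 28, 11]
Pass 2: Select minimum 3 at index 2, swap -> [0, 3, 29, 12, 28, 11]
Pass 3: Select minimum 11 at index 5, swap -> [0, 3, 11, 12, 28, 29]
Pass 4: Select minimum 12 at index 3, swap -> [0, 3, 11, 12, 28, 29]


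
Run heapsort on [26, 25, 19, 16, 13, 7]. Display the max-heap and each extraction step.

Build heap: [26, 25, 19, 16, 13, 7]
Extract 26: [25, 16, 19, 7, 13, 26]
Extract 25: [19, 16, 13, 7, 25, 26]
Extract 19: [16, 7, 13, 19, 25, 26]
Extract 16: [13, 7, 16, 19, 25, 26]
Extract 13: [7, 13, 16, 19, 25, 26]


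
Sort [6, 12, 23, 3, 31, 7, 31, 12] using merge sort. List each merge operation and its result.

Divide and conquer:
  Merge [6] + [12] -> [6, 12]
  Merge [23] + [3] -> [3, 23]
  Merge [6, 12] + [3, 23] -> [3, 6, 12, 23]
  Merge [31] + [7] -> [7, 31]
  Merge [31] + [12] -> [12, 31]
  Merge [7, 31] + [12, 31] -> [7, 12, 31, 31]
  Merge [3, 6, 12, 23] + [7, 12, 31, 31] -> [3, 6, 7, 12, 12, 23, 31, 31]


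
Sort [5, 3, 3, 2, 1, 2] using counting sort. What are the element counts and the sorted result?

Count array: [0, 1, 2, 2, 0, 1]
(count[i] = number of elements equal to i)
Cumulative count: [0, 1, 3, 5, 5, 6]
Sorted: [1, 2, 2, 3, 3, 5]


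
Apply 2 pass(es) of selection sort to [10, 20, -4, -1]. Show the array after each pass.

Pass 1: Select minimum -4 at index 2, swap -> [-4, 20, 10, -1]
Pass 2: Select minimum -1 at index 3, swap -> [-4, -1, 10, 20]


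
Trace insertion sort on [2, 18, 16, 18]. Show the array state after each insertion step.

First element 2 is already 'sorted'
Insert 18: shifted 0 elements -> [2, 18, 16, 18]
Insert 16: shifted 1 elements -> [2, 16, 18, 18]
Insert 18: shifted 0 elements -> [2, 16, 18, 18]


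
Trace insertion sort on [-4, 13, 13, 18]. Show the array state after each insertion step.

First element -4 is already 'sorted'
Insert 13: shifted 0 elements -> [-4, 13, 13, 18]
Insert 13: shifted 0 elements -> [-4, 13, 13, 18]
Insert 18: shifted 0 elements -> [-4, 13, 13, 18]


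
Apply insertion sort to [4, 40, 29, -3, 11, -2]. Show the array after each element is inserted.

First element 4 is already 'sorted'
Insert 40: shifted 0 elements -> [4, 40, 29, -3, 11, -2]
Insert 29: shifted 1 elements -> [4, 29, 40, -3, 11, -2]
Insert -3: shifted 3 elements -> [-3, 4, 29, 40, 11, -2]
Insert 11: shifted 2 elements -> [-3, 4, 11, 29, 40, -2]
Insert -2: shifted 4 elements -> [-3, -2, 4, 11, 29, 40]


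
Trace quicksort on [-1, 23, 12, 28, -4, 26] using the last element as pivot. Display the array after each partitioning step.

Partition 1: pivot=26 at index 4 -> [-1, 23, 12, -4, 26, 28]
Partition 2: pivot=-4 at index 0 -> [-4, 23, 12, -1, 26, 28]
Partition 3: pivot=-1 at index 1 -> [-4, -1, 12, 23, 26, 28]
Partition 4: pivot=23 at index 3 -> [-4, -1, 12, 23, 26, 28]


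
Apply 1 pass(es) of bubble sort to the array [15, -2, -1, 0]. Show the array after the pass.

After pass 1: [-2, -1, 0, 15] (3 swaps)
Total swaps: 3


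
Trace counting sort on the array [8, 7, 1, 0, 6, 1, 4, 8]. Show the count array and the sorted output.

Count array: [1, 2, 0, 0, 1, 0, 1, 1, 2]
(count[i] = number of elements equal to i)
Cumulative count: [1, 3, 3, 3, 4, 4, 5, 6, 8]
Sorted: [0, 1, 1, 4, 6, 7, 8, 8]


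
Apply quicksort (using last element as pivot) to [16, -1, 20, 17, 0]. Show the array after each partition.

Partition 1: pivot=0 at index 1 -> [-1, 0, 20, 17, 16]
Partition 2: pivot=16 at index 2 -> [-1, 0, 16, 17, 20]
Partition 3: pivot=20 at index 4 -> [-1, 0, 16, 17, 20]


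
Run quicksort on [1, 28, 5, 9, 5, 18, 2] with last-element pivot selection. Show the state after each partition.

Partition 1: pivot=2 at index 1 -> [1, 2, 5, 9, 5, 18, 28]
Partition 2: pivot=28 at index 6 -> [1, 2, 5, 9, 5, 18, 28]
Partition 3: pivot=18 at index 5 -> [1, 2, 5, 9, 5, 18, 28]
Partition 4: pivot=5 at index 3 -> [1, 2, 5, 5, 9, 18, 28]


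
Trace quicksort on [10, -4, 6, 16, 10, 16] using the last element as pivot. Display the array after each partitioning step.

Partition 1: pivot=16 at index 5 -> [10, -4, 6, 16, 10, 16]
Partition 2: pivot=10 at index 3 -> [10, -4, 6, 10, 16, 16]
Partition 3: pivot=6 at index 1 -> [-4, 6, 10, 10, 16, 16]


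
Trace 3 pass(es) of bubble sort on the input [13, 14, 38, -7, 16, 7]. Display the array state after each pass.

After pass 1: [13, 14, -7, 16, 7, 38] (3 swaps)
After pass 2: [13, -7, 14, 7, 16, 38] (2 swaps)
After pass 3: [-7, 13, 7, 14, 16, 38] (2 swaps)
Total swaps: 7


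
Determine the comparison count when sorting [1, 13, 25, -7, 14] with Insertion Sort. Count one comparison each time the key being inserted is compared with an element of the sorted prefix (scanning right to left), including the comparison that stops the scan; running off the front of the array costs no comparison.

Insert 13: 1 <= 13 (stop) = 1 comparison(s) -> [1, 13, 25, -7, 14]
Insert 25: 13 <= 25 (stop) = 1 comparison(s) -> [1, 13, 25, -7, 14]
Insert -7: 25 > -7 (shift), 13 > -7 (shift), 1 > -7 (shift), reached front = 3 comparison(s) -> [-7, 1, 13, 25, 14]
Insert 14: 25 > 14 (shift), 13 <= 14 (stop) = 2 comparison(s) -> [-7, 1, 13, 14, 25]
Total comparisons: 1 + 1 + 3 + 2 = 7


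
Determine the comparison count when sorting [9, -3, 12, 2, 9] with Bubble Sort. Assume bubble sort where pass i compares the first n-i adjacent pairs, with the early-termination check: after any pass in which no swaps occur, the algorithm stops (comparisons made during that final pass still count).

Pass 1: compare adjacent pairs (0,1)..(3,4) = 4 comparison(s), 3 swap(s) -> [-3, 9, 2, 9, 12]
Pass 2: compare adjacent pairs (0,1)..(2,3) = 3 comparison(s), 1 swap(s) -> [-3, 2, 9, 9, 12]
Pass 3: compare adjacent pairs (0,1)..(1,2) = 2 comparison(s), 0 swap(s) -> [-3, 2, 9, 9, 12]
No swaps in this pass, so bubble sort stops here.
Total comparisons: 4 + 3 + 2 = 9


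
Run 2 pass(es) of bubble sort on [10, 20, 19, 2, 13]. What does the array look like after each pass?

After pass 1: [10, 19, 2, 13, 20] (3 swaps)
After pass 2: [10, 2, 13, 19, 20] (2 swaps)
Total swaps: 5


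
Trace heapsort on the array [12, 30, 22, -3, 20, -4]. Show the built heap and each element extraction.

Build heap: [30, 20, 22, -3, 12, -4]
Extract 30: [22, 20, -4, -3, 12, 30]
Extract 22: [20, 12, -4, -3, 22, 30]
Extract 20: [12, -3, -4, 20, 22, 30]
Extract 12: [-3, -4, 12, 20, 22, 30]
Extract -3: [-4, -3, 12, 20, 22, 30]


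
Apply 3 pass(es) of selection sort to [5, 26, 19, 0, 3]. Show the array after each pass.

Pass 1: Select minimum 0 at index 3, swap -> [0, 26, 19, 5, 3]
Pass 2: Select minimum 3 at index 4, swap -> [0, 3, 19, 5, 26]
Pass 3: Select minimum 5 at index 3, swap -> [0, 3, 5, 19, 26]


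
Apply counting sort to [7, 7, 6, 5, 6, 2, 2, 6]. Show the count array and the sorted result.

Count array: [0, 0, 2, 0, 0, 1, 3, 2]
(count[i] = number of elements equal to i)
Cumulative count: [0, 0, 2, 2, 2, 3, 6, 8]
Sorted: [2, 2, 5, 6, 6, 6, 7, 7]


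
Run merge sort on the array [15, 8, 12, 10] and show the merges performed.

Divide and conquer:
  Merge [15] + [8] -> [8, 15]
  Merge [12] + [10] -> [10, 12]
  Merge [8, 15] + [10, 12] -> [8, 10, 12, 15]


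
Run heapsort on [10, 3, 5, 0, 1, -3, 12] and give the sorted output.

Build heap: [12, 3, 10, 0, 1, -3, 5]
Extract 12: [10, 3, 5, 0, 1, -3, 12]
Extract 10: [5, 3, -3, 0, 1, 10, 12]
Extract 5: [3, 1, -3, 0, 5, 10, 12]
Extract 3: [1, 0, -3, 3, 5, 10, 12]
Extract 1: [0, -3, 1, 3, 5, 10, 12]
Extract 0: [-3, 0, 1, 3, 5, 10, 12]


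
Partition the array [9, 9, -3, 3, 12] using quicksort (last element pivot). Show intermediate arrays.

Partition 1: pivot=12 at index 4 -> [9, 9, -3, 3, 12]
Partition 2: pivot=3 at index 1 -> [-3, 3, 9, 9, 12]
Partition 3: pivot=9 at index 3 -> [-3, 3, 9, 9, 12]


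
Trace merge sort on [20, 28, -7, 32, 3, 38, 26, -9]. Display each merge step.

Divide and conquer:
  Merge [20] + [28] -> [20, 28]
  Merge [-7] + [32] -> [-7, 32]
  Merge [20, 28] + [-7, 32] -> [-7, 20, 28, 32]
  Merge [3] + [38] -> [3, 38]
  Merge [26] + [-9] -> [-9, 26]
  Merge [3, 38] + [-9, 26] -> [-9, 3, 26, 38]
  Merge [-7, 20, 28, 32] + [-9, 3, 26, 38] -> [-9, -7, 3, 20, 26, 28, 32, 38]


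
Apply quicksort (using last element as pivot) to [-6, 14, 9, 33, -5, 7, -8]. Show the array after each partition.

Partition 1: pivot=-8 at index 0 -> [-8, 14, 9, 33, -5, 7, -6]
Partition 2: pivot=-6 at index 1 -> [-8, -6, 9, 33, -5, 7, 14]
Partition 3: pivot=14 at index 5 -> [-8, -6, 9, -5, 7, 14, 33]
Partition 4: pivot=7 at index 3 -> [-8, -6, -5, 7, 9, 14, 33]


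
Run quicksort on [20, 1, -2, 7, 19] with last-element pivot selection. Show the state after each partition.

Partition 1: pivot=19 at index 3 -> [1, -2, 7, 19, 20]
Partition 2: pivot=7 at index 2 -> [1, -2, 7, 19, 20]
Partition 3: pivot=-2 at index 0 -> [-2, 1, 7, 19, 20]
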